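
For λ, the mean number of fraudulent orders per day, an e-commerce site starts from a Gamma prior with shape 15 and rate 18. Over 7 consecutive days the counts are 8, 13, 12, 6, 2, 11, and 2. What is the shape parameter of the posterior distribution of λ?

Total count: 8 + 13 + 12 + 6 + 2 + 11 + 2 = 54.
Total exposure: 7 days.
Posterior: α' = 15 + 54 = 69, β' = 18 + 7 = 25.

69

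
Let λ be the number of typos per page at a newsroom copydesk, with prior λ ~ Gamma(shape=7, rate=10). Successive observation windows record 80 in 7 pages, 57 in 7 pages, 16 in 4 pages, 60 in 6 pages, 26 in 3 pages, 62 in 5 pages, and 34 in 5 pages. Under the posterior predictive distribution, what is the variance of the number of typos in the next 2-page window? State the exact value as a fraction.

Total count: 80 + 57 + 16 + 60 + 26 + 62 + 34 = 335.
Total exposure: 7 + 7 + 4 + 6 + 3 + 5 + 5 = 37 pages.
Gamma(α, β) with Poisson data over total exposure Σt gives posterior Gamma(α+Σx, β+Σt) = Gamma(342, 47).
The posterior predictive for a window of length T is Negative Binomial with variance T·α'·(β'+T)/β'² = 2·342·49/2209 = 33516/2209.

33516/2209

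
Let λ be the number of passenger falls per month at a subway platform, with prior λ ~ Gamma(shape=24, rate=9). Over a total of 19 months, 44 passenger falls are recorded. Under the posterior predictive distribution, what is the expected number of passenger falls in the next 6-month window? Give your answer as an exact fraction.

102/7

Total count 44 over total exposure 19 months.
The Gamma prior is conjugate for the Poisson rate, so λ | data ~ Gamma(24+44, 9+19) = Gamma(68, 28).
Predictive mean over a 6-month window = T·E[λ|data] = 6·68/28 = 102/7.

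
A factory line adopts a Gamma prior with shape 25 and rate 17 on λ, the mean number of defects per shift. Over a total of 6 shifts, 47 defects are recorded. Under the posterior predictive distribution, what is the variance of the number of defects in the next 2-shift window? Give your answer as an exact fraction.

3600/529

Total count 47 over total exposure 6 shifts.
By Gamma–Poisson conjugacy, the posterior is Gamma(α + Σx, β + Σt) = Gamma(25 + 47, 17 + 6) = Gamma(72, 23).
The posterior predictive for a window of length T is Negative Binomial with variance T·α'·(β'+T)/β'² = 2·72·25/529 = 3600/529.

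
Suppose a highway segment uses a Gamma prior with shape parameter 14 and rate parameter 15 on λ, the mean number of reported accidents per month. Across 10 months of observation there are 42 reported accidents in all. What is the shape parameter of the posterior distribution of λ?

56

Total count 42 over total exposure 10 months.
The Gamma prior is conjugate for the Poisson rate, so λ | data ~ Gamma(14+42, 15+10) = Gamma(56, 25).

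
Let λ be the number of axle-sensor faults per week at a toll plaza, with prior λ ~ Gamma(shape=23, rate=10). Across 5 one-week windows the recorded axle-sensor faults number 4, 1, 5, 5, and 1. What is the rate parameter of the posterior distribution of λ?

15

Total count: 4 + 1 + 5 + 5 + 1 = 16.
Total exposure: 5 weeks.
Conjugate update: add total count to the shape and total exposure to the rate, giving Gamma(39, 15).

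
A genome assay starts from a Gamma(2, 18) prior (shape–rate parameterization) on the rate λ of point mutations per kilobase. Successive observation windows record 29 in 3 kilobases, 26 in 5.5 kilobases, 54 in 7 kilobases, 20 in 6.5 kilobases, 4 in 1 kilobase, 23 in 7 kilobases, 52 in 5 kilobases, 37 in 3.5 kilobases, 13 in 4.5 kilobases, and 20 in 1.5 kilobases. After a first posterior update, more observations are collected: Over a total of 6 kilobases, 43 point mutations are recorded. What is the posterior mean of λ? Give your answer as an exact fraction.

Total count: 29 + 26 + 54 + 20 + 4 + 23 + 52 + 37 + 13 + 20 = 278.
Total exposure: 3 + 5.5 + 7 + 6.5 + 1 + 7 + 5 + 3.5 + 4.5 + 1.5 = 44.5 kilobases.
After the first batch: Gamma(2 + 278, 18 + 44.5) = Gamma(280, 125/2).
Total count 43 over total exposure 6 kilobases.
After the second batch: Gamma(280 + 43, 125/2 + 6) = Gamma(323, 137/2).
Posterior mean = α'/β' = 323/(137/2) = 646/137.

646/137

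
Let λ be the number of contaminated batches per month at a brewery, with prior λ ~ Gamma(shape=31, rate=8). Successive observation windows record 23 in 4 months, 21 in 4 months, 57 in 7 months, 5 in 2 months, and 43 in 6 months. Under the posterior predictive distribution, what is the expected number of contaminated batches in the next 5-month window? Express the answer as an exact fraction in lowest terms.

Total count: 23 + 21 + 57 + 5 + 43 = 149.
Total exposure: 4 + 4 + 7 + 2 + 6 = 23 months.
Conjugate update: add total count to the shape and total exposure to the rate, giving Gamma(180, 31).
Predictive mean over a 5-month window = T·E[λ|data] = 5·180/31 = 900/31.

900/31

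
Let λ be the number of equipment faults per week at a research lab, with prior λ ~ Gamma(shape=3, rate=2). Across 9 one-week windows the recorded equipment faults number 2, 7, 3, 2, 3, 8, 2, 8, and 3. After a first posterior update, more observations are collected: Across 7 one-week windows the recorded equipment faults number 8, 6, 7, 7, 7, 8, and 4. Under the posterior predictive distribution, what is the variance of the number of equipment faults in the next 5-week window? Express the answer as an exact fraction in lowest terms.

2530/81

Total count: 2 + 7 + 3 + 2 + 3 + 8 + 2 + 8 + 3 = 38.
Total exposure: 9 weeks.
After the first batch: Gamma(3 + 38, 2 + 9) = Gamma(41, 11).
Total count: 8 + 6 + 7 + 7 + 7 + 8 + 4 = 47.
Total exposure: 7 weeks.
After the second batch: Gamma(41 + 47, 11 + 7) = Gamma(88, 18).
The posterior predictive for a window of length T is Negative Binomial with variance T·α'·(β'+T)/β'² = 5·88·23/324 = 2530/81.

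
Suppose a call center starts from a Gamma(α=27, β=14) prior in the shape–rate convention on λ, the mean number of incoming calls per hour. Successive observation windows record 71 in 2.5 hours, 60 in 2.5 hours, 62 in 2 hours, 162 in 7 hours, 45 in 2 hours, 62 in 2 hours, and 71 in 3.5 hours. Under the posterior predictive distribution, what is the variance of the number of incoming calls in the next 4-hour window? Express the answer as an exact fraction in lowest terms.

353920/5041

Total count: 71 + 60 + 62 + 162 + 45 + 62 + 71 = 533.
Total exposure: 2.5 + 2.5 + 2 + 7 + 2 + 2 + 3.5 = 21.5 hours.
The Gamma prior is conjugate for the Poisson rate, so λ | data ~ Gamma(27+533, 14+21.5) = Gamma(560, 71/2).
The posterior predictive for a window of length T is Negative Binomial with variance T·α'·(β'+T)/β'² = 4·560·(79/2)/(5041/4) = 353920/5041.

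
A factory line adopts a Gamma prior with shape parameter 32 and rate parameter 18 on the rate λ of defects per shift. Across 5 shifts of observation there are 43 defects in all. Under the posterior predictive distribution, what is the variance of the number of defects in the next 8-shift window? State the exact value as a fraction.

18600/529

Total count 43 over total exposure 5 shifts.
The Gamma prior is conjugate for the Poisson rate, so λ | data ~ Gamma(32+43, 18+5) = Gamma(75, 23).
The posterior predictive for a window of length T is Negative Binomial with variance T·α'·(β'+T)/β'² = 8·75·31/529 = 18600/529.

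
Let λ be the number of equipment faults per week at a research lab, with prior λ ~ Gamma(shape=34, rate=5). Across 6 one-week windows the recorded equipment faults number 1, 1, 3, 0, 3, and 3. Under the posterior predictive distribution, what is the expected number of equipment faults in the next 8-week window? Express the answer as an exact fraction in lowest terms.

Total count: 1 + 1 + 3 + 0 + 3 + 3 = 11.
Total exposure: 6 weeks.
Posterior: α' = 34 + 11 = 45, β' = 5 + 6 = 11.
Predictive mean over an 8-week window = T·E[λ|data] = 8·45/11 = 360/11.

360/11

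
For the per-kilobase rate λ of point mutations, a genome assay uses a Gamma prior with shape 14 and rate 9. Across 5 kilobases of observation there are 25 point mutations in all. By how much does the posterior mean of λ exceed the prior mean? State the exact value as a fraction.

Total count 25 over total exposure 5 kilobases.
Conjugate update: add total count to the shape and total exposure to the rate, giving Gamma(39, 14).
Posterior mean = 39/14 = 39/14; prior mean = 14/9 = 14/9. Difference = 39/14 − 14/9 = 155/126.

155/126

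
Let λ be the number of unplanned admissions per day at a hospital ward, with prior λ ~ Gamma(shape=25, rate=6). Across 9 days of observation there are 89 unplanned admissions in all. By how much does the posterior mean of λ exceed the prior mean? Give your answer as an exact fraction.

Total count 89 over total exposure 9 days.
By Gamma–Poisson conjugacy, the posterior is Gamma(α + Σx, β + Σt) = Gamma(25 + 89, 6 + 9) = Gamma(114, 15).
Posterior mean = 114/15 = 38/5; prior mean = 25/6 = 25/6. Difference = 38/5 − 25/6 = 103/30.

103/30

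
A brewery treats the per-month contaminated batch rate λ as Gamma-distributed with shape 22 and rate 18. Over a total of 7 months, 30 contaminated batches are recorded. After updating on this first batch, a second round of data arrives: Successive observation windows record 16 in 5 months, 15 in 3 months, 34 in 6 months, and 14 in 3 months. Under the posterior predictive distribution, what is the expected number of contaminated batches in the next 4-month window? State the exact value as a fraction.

262/21

Total count 30 over total exposure 7 months.
After the first batch: Gamma(22 + 30, 18 + 7) = Gamma(52, 25).
Total count: 16 + 15 + 34 + 14 = 79.
Total exposure: 5 + 3 + 6 + 3 = 17 months.
After the second batch: Gamma(52 + 79, 25 + 17) = Gamma(131, 42).
Predictive mean over a 4-month window = T·E[λ|data] = 4·131/42 = 262/21.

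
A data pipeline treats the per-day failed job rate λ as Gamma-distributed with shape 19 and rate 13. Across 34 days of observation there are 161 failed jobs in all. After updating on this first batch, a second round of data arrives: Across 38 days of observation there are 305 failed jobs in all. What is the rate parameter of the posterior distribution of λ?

85

Total count 161 over total exposure 34 days.
After the first batch: Gamma(19 + 161, 13 + 34) = Gamma(180, 47).
Total count 305 over total exposure 38 days.
After the second batch: Gamma(180 + 305, 47 + 38) = Gamma(485, 85).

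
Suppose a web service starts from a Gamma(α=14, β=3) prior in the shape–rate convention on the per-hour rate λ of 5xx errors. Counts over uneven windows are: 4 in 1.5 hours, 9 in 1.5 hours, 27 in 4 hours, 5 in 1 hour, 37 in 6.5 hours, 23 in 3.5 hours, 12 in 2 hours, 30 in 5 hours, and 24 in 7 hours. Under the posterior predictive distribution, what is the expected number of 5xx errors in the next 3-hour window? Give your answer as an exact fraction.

Total count: 4 + 9 + 27 + 5 + 37 + 23 + 12 + 30 + 24 = 171.
Total exposure: 1.5 + 1.5 + 4 + 1 + 6.5 + 3.5 + 2 + 5 + 7 = 32 hours.
By Gamma–Poisson conjugacy, the posterior is Gamma(α + Σx, β + Σt) = Gamma(14 + 171, 3 + 32) = Gamma(185, 35).
Predictive mean over a 3-hour window = T·E[λ|data] = 3·185/35 = 111/7.

111/7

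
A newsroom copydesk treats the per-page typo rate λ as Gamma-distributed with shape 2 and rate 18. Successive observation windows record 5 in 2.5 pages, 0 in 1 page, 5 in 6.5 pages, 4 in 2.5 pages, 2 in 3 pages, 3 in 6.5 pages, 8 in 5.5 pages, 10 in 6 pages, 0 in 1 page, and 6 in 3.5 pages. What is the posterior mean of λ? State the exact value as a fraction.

45/56

Total count: 5 + 0 + 5 + 4 + 2 + 3 + 8 + 10 + 0 + 6 = 43.
Total exposure: 2.5 + 1 + 6.5 + 2.5 + 3 + 6.5 + 5.5 + 6 + 1 + 3.5 = 38 pages.
Conjugate update: add total count to the shape and total exposure to the rate, giving Gamma(45, 56).
Posterior mean = α'/β' = 45/56.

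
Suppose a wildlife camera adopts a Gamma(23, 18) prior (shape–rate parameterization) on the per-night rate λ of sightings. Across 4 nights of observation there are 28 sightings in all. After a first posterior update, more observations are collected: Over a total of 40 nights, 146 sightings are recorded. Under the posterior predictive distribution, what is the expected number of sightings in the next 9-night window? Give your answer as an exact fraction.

1773/62

Total count 28 over total exposure 4 nights.
After the first batch: Gamma(23 + 28, 18 + 4) = Gamma(51, 22).
Total count 146 over total exposure 40 nights.
After the second batch: Gamma(51 + 146, 22 + 40) = Gamma(197, 62).
Predictive mean over a 9-night window = T·E[λ|data] = 9·197/62 = 1773/62.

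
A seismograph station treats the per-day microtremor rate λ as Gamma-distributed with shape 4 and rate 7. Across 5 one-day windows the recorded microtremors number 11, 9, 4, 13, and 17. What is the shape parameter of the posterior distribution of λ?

58

Total count: 11 + 9 + 4 + 13 + 17 = 54.
Total exposure: 5 days.
Posterior: α' = 4 + 54 = 58, β' = 7 + 5 = 12.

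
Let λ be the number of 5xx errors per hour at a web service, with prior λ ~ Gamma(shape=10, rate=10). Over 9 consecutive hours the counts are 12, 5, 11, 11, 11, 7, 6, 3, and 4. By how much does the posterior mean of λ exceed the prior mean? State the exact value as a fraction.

Total count: 12 + 5 + 11 + 11 + 11 + 7 + 6 + 3 + 4 = 70.
Total exposure: 9 hours.
Conjugate update: add total count to the shape and total exposure to the rate, giving Gamma(80, 19).
Posterior mean = 80/19 = 80/19; prior mean = 10/10 = 1. Difference = 80/19 − 1 = 61/19.

61/19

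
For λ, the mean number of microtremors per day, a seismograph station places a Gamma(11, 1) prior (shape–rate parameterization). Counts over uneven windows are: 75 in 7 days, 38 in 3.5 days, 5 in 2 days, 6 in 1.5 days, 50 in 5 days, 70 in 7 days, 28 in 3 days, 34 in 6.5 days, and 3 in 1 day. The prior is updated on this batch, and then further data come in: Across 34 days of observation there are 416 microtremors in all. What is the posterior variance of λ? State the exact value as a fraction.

Total count: 75 + 38 + 5 + 6 + 50 + 70 + 28 + 34 + 3 = 309.
Total exposure: 7 + 3.5 + 2 + 1.5 + 5 + 7 + 3 + 6.5 + 1 = 36.5 days.
After the first batch: Gamma(11 + 309, 1 + 36.5) = Gamma(320, 75/2).
Total count 416 over total exposure 34 days.
After the second batch: Gamma(320 + 416, 75/2 + 34) = Gamma(736, 143/2).
Posterior variance = α'/β'² = 736/(20449/4) = 2944/20449.

2944/20449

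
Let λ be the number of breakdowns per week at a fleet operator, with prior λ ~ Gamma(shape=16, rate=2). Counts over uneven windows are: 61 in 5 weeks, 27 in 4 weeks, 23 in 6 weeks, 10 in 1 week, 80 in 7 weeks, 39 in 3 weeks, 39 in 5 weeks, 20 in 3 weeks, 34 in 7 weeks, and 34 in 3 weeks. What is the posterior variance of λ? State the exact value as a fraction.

Total count: 61 + 27 + 23 + 10 + 80 + 39 + 39 + 20 + 34 + 34 = 367.
Total exposure: 5 + 4 + 6 + 1 + 7 + 3 + 5 + 3 + 7 + 3 = 44 weeks.
Gamma(α, β) with Poisson data over total exposure Σt gives posterior Gamma(α+Σx, β+Σt) = Gamma(383, 46).
Posterior variance = α'/β'² = 383/2116.

383/2116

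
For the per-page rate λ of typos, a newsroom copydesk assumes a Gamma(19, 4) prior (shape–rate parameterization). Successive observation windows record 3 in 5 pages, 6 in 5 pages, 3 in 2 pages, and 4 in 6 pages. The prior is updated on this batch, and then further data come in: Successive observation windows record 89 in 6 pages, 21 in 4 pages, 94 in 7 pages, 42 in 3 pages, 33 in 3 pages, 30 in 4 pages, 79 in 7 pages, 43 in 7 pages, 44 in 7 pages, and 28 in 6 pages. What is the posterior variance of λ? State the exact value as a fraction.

269/2888

Total count: 3 + 6 + 3 + 4 = 16.
Total exposure: 5 + 5 + 2 + 6 = 18 pages.
After the first batch: Gamma(19 + 16, 4 + 18) = Gamma(35, 22).
Total count: 89 + 21 + 94 + 42 + 33 + 30 + 79 + 43 + 44 + 28 = 503.
Total exposure: 6 + 4 + 7 + 3 + 3 + 4 + 7 + 7 + 7 + 6 = 54 pages.
After the second batch: Gamma(35 + 503, 22 + 54) = Gamma(538, 76).
Posterior variance = α'/β'² = 538/5776 = 269/2888.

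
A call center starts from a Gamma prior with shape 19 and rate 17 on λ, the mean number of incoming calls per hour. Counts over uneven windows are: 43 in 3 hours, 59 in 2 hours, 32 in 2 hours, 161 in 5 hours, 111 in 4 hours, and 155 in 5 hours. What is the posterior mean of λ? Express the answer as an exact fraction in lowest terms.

290/19

Total count: 43 + 59 + 32 + 161 + 111 + 155 = 561.
Total exposure: 3 + 2 + 2 + 5 + 4 + 5 = 21 hours.
The Gamma prior is conjugate for the Poisson rate, so λ | data ~ Gamma(19+561, 17+21) = Gamma(580, 38).
Posterior mean = α'/β' = 580/38 = 290/19.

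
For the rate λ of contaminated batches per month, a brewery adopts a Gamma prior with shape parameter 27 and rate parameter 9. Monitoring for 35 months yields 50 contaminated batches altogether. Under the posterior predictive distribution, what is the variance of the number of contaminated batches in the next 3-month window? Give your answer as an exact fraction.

Total count 50 over total exposure 35 months.
Posterior: α' = 27 + 50 = 77, β' = 9 + 35 = 44.
The posterior predictive for a window of length T is Negative Binomial with variance T·α'·(β'+T)/β'² = 3·77·47/1936 = 987/176.

987/176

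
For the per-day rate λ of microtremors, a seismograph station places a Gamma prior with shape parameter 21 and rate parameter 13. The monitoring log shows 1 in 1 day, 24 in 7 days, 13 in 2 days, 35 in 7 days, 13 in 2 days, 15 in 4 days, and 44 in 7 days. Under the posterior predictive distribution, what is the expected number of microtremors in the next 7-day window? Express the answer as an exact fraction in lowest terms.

Total count: 1 + 24 + 13 + 35 + 13 + 15 + 44 = 145.
Total exposure: 1 + 7 + 2 + 7 + 2 + 4 + 7 = 30 days.
The Gamma prior is conjugate for the Poisson rate, so λ | data ~ Gamma(21+145, 13+30) = Gamma(166, 43).
Predictive mean over a 7-day window = T·E[λ|data] = 7·166/43 = 1162/43.

1162/43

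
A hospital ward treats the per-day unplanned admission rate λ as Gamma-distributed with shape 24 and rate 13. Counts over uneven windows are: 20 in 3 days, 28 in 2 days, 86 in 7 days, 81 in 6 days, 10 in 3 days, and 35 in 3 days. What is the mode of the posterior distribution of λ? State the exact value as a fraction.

283/37

Total count: 20 + 28 + 86 + 81 + 10 + 35 = 260.
Total exposure: 3 + 2 + 7 + 6 + 3 + 3 = 24 days.
Conjugate update: add total count to the shape and total exposure to the rate, giving Gamma(284, 37).
Posterior mode = (α'−1)/β' = 283/37.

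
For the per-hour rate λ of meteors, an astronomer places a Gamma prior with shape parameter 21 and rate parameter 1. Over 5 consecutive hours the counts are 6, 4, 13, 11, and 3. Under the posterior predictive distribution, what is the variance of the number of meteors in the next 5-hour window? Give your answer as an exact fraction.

1595/18

Total count: 6 + 4 + 13 + 11 + 3 = 37.
Total exposure: 5 hours.
Gamma(α, β) with Poisson data over total exposure Σt gives posterior Gamma(α+Σx, β+Σt) = Gamma(58, 6).
The posterior predictive for a window of length T is Negative Binomial with variance T·α'·(β'+T)/β'² = 5·58·11/36 = 1595/18.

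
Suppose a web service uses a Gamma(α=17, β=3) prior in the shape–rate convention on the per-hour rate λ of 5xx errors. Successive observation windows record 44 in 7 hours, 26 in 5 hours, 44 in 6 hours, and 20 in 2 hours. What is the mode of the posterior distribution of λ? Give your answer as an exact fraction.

Total count: 44 + 26 + 44 + 20 = 134.
Total exposure: 7 + 5 + 6 + 2 = 20 hours.
Posterior: α' = 17 + 134 = 151, β' = 3 + 20 = 23.
Posterior mode = (α'−1)/β' = 150/23.

150/23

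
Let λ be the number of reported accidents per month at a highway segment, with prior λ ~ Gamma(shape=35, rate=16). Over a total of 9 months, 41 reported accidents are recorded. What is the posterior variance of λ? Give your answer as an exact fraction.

76/625

Total count 41 over total exposure 9 months.
Conjugate update: add total count to the shape and total exposure to the rate, giving Gamma(76, 25).
Posterior variance = α'/β'² = 76/625.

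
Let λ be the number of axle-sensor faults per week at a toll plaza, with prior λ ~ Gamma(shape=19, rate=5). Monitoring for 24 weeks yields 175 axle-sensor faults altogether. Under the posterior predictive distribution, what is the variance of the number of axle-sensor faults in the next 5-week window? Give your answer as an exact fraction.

Total count 175 over total exposure 24 weeks.
The Gamma prior is conjugate for the Poisson rate, so λ | data ~ Gamma(19+175, 5+24) = Gamma(194, 29).
The posterior predictive for a window of length T is Negative Binomial with variance T·α'·(β'+T)/β'² = 5·194·34/841 = 32980/841.

32980/841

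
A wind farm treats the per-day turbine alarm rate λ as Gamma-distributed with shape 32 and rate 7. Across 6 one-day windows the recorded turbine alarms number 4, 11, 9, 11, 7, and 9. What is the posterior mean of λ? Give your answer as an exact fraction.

83/13

Total count: 4 + 11 + 9 + 11 + 7 + 9 = 51.
Total exposure: 6 days.
Posterior: α' = 32 + 51 = 83, β' = 7 + 6 = 13.
Posterior mean = α'/β' = 83/13.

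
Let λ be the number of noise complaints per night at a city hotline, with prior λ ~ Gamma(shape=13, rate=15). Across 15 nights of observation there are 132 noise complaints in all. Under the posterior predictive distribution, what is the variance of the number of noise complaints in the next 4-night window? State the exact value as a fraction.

Total count 132 over total exposure 15 nights.
Posterior: α' = 13 + 132 = 145, β' = 15 + 15 = 30.
The posterior predictive for a window of length T is Negative Binomial with variance T·α'·(β'+T)/β'² = 4·145·34/900 = 986/45.

986/45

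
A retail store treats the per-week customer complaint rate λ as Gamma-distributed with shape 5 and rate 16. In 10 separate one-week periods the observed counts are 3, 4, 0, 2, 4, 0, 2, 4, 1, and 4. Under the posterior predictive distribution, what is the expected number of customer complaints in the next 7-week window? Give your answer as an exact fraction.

203/26

Total count: 3 + 4 + 0 + 2 + 4 + 0 + 2 + 4 + 1 + 4 = 24.
Total exposure: 10 weeks.
By Gamma–Poisson conjugacy, the posterior is Gamma(α + Σx, β + Σt) = Gamma(5 + 24, 16 + 10) = Gamma(29, 26).
Predictive mean over a 7-week window = T·E[λ|data] = 7·29/26 = 203/26.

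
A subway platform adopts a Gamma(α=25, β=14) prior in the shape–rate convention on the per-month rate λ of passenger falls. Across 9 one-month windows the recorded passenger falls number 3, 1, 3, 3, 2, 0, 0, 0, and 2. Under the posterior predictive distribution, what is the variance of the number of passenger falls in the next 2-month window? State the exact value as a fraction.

Total count: 3 + 1 + 3 + 3 + 2 + 0 + 0 + 0 + 2 = 14.
Total exposure: 9 months.
Conjugate update: add total count to the shape and total exposure to the rate, giving Gamma(39, 23).
The posterior predictive for a window of length T is Negative Binomial with variance T·α'·(β'+T)/β'² = 2·39·25/529 = 1950/529.

1950/529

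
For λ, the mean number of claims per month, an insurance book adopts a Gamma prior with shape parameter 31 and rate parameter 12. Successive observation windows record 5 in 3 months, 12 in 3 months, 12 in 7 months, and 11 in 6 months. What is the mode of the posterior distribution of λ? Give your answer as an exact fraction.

70/31

Total count: 5 + 12 + 12 + 11 = 40.
Total exposure: 3 + 3 + 7 + 6 = 19 months.
By Gamma–Poisson conjugacy, the posterior is Gamma(α + Σx, β + Σt) = Gamma(31 + 40, 12 + 19) = Gamma(71, 31).
Posterior mode = (α'−1)/β' = 70/31.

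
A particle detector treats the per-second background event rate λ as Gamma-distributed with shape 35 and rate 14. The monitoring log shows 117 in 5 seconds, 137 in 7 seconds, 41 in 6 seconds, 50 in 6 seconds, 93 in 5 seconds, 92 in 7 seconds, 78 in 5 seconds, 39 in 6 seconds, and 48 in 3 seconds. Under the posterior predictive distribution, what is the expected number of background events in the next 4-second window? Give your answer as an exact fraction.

365/8

Total count: 117 + 137 + 41 + 50 + 93 + 92 + 78 + 39 + 48 = 695.
Total exposure: 5 + 7 + 6 + 6 + 5 + 7 + 5 + 6 + 3 = 50 seconds.
The Gamma prior is conjugate for the Poisson rate, so λ | data ~ Gamma(35+695, 14+50) = Gamma(730, 64).
Predictive mean over a 4-second window = T·E[λ|data] = 4·730/64 = 365/8.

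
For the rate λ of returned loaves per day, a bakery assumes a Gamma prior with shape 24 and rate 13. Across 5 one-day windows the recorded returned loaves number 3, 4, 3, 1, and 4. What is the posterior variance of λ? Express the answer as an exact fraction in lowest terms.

Total count: 3 + 4 + 3 + 1 + 4 = 15.
Total exposure: 5 days.
By Gamma–Poisson conjugacy, the posterior is Gamma(α + Σx, β + Σt) = Gamma(24 + 15, 13 + 5) = Gamma(39, 18).
Posterior variance = α'/β'² = 39/324 = 13/108.

13/108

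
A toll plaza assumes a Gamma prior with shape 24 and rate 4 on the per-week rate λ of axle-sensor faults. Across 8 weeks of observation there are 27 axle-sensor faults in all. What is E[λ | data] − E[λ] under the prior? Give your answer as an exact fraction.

Total count 27 over total exposure 8 weeks.
The Gamma prior is conjugate for the Poisson rate, so λ | data ~ Gamma(24+27, 4+8) = Gamma(51, 12).
Posterior mean = 51/12 = 17/4; prior mean = 24/4 = 6. Difference = 17/4 − 6 = -7/4.

-7/4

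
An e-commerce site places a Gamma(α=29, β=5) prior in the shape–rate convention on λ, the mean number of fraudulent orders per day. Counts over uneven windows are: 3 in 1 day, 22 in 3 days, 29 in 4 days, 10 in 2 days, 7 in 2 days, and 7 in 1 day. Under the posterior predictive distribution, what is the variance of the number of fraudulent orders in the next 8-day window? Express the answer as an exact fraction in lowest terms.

Total count: 3 + 22 + 29 + 10 + 7 + 7 = 78.
Total exposure: 1 + 3 + 4 + 2 + 2 + 1 = 13 days.
Posterior: α' = 29 + 78 = 107, β' = 5 + 13 = 18.
The posterior predictive for a window of length T is Negative Binomial with variance T·α'·(β'+T)/β'² = 8·107·26/324 = 5564/81.

5564/81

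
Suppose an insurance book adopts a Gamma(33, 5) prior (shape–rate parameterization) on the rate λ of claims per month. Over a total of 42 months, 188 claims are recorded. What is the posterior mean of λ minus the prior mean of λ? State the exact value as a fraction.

Total count 188 over total exposure 42 months.
Posterior: α' = 33 + 188 = 221, β' = 5 + 42 = 47.
Posterior mean = 221/47 = 221/47; prior mean = 33/5 = 33/5. Difference = 221/47 − 33/5 = -446/235.

-446/235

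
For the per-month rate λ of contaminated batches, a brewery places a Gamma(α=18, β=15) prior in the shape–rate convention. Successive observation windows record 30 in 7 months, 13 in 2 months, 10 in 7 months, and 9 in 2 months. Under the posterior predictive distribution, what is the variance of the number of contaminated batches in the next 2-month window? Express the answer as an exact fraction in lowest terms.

Total count: 30 + 13 + 10 + 9 = 62.
Total exposure: 7 + 2 + 7 + 2 = 18 months.
By Gamma–Poisson conjugacy, the posterior is Gamma(α + Σx, β + Σt) = Gamma(18 + 62, 15 + 18) = Gamma(80, 33).
The posterior predictive for a window of length T is Negative Binomial with variance T·α'·(β'+T)/β'² = 2·80·35/1089 = 5600/1089.

5600/1089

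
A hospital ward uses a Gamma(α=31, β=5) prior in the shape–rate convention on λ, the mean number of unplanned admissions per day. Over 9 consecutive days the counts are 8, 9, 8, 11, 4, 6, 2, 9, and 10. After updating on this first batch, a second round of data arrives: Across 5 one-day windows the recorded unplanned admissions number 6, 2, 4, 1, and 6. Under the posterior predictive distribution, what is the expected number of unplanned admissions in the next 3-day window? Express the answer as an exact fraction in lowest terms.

351/19

Total count: 8 + 9 + 8 + 11 + 4 + 6 + 2 + 9 + 10 = 67.
Total exposure: 9 days.
After the first batch: Gamma(31 + 67, 5 + 9) = Gamma(98, 14).
Total count: 6 + 2 + 4 + 1 + 6 = 19.
Total exposure: 5 days.
After the second batch: Gamma(98 + 19, 14 + 5) = Gamma(117, 19).
Predictive mean over a 3-day window = T·E[λ|data] = 3·117/19 = 351/19.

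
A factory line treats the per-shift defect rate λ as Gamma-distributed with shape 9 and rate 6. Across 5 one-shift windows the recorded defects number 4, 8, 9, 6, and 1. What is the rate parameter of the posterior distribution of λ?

11

Total count: 4 + 8 + 9 + 6 + 1 = 28.
Total exposure: 5 shifts.
Gamma(α, β) with Poisson data over total exposure Σt gives posterior Gamma(α+Σx, β+Σt) = Gamma(37, 11).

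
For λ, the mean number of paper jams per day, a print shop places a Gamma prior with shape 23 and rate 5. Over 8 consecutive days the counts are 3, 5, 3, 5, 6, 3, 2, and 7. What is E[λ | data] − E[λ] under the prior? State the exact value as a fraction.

-14/65

Total count: 3 + 5 + 3 + 5 + 6 + 3 + 2 + 7 = 34.
Total exposure: 8 days.
By Gamma–Poisson conjugacy, the posterior is Gamma(α + Σx, β + Σt) = Gamma(23 + 34, 5 + 8) = Gamma(57, 13).
Posterior mean = 57/13 = 57/13; prior mean = 23/5 = 23/5. Difference = 57/13 − 23/5 = -14/65.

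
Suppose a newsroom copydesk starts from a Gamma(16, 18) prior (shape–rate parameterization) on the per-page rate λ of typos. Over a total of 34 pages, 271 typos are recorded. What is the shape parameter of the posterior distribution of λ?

287

Total count 271 over total exposure 34 pages.
By Gamma–Poisson conjugacy, the posterior is Gamma(α + Σx, β + Σt) = Gamma(16 + 271, 18 + 34) = Gamma(287, 52).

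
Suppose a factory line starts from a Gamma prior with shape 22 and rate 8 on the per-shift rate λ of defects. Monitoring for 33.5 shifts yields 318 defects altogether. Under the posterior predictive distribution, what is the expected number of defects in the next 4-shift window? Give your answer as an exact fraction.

Total count 318 over total exposure 33.5 shifts.
By Gamma–Poisson conjugacy, the posterior is Gamma(α + Σx, β + Σt) = Gamma(22 + 318, 8 + 33.5) = Gamma(340, 83/2).
Predictive mean over a 4-shift window = T·E[λ|data] = 4·340/(83/2) = 2720/83.

2720/83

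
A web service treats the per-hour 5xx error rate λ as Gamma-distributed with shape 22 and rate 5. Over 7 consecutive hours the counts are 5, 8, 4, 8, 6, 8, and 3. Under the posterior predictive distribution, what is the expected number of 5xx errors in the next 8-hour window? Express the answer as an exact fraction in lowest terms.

128/3

Total count: 5 + 8 + 4 + 8 + 6 + 8 + 3 = 42.
Total exposure: 7 hours.
Gamma(α, β) with Poisson data over total exposure Σt gives posterior Gamma(α+Σx, β+Σt) = Gamma(64, 12).
Predictive mean over an 8-hour window = T·E[λ|data] = 8·64/12 = 128/3.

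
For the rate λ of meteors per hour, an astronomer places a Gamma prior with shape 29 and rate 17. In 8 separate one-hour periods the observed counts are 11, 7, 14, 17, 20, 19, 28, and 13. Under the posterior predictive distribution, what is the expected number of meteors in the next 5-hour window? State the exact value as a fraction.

158/5

Total count: 11 + 7 + 14 + 17 + 20 + 19 + 28 + 13 = 129.
Total exposure: 8 hours.
By Gamma–Poisson conjugacy, the posterior is Gamma(α + Σx, β + Σt) = Gamma(29 + 129, 17 + 8) = Gamma(158, 25).
Predictive mean over a 5-hour window = T·E[λ|data] = 5·158/25 = 158/5.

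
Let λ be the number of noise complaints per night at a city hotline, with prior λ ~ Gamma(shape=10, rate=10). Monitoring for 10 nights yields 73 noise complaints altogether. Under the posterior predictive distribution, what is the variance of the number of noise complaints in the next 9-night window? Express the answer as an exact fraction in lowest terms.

21663/400

Total count 73 over total exposure 10 nights.
The Gamma prior is conjugate for the Poisson rate, so λ | data ~ Gamma(10+73, 10+10) = Gamma(83, 20).
The posterior predictive for a window of length T is Negative Binomial with variance T·α'·(β'+T)/β'² = 9·83·29/400 = 21663/400.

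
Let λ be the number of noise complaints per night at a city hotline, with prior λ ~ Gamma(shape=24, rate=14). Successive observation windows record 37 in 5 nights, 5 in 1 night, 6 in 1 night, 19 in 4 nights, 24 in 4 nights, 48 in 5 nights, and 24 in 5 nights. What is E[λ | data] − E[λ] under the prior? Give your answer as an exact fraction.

841/273

Total count: 37 + 5 + 6 + 19 + 24 + 48 + 24 = 163.
Total exposure: 5 + 1 + 1 + 4 + 4 + 5 + 5 = 25 nights.
The Gamma prior is conjugate for the Poisson rate, so λ | data ~ Gamma(24+163, 14+25) = Gamma(187, 39).
Posterior mean = 187/39 = 187/39; prior mean = 24/14 = 12/7. Difference = 187/39 − 12/7 = 841/273.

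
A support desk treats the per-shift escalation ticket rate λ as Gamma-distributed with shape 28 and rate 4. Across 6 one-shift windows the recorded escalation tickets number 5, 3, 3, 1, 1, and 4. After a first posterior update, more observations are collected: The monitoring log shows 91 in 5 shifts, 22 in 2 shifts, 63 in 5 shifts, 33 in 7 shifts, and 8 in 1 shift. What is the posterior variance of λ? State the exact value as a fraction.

131/450

Total count: 5 + 3 + 3 + 1 + 1 + 4 = 17.
Total exposure: 6 shifts.
After the first batch: Gamma(28 + 17, 4 + 6) = Gamma(45, 10).
Total count: 91 + 22 + 63 + 33 + 8 = 217.
Total exposure: 5 + 2 + 5 + 7 + 1 = 20 shifts.
After the second batch: Gamma(45 + 217, 10 + 20) = Gamma(262, 30).
Posterior variance = α'/β'² = 262/900 = 131/450.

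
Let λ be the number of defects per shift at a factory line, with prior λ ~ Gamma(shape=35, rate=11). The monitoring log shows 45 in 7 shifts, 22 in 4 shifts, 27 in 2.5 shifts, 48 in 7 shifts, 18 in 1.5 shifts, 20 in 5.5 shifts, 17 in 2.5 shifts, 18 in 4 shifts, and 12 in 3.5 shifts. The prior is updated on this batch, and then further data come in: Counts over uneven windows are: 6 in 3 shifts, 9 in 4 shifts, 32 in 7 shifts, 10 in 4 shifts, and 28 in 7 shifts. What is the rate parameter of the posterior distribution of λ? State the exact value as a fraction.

Total count: 45 + 22 + 27 + 48 + 18 + 20 + 17 + 18 + 12 = 227.
Total exposure: 7 + 4 + 2.5 + 7 + 1.5 + 5.5 + 2.5 + 4 + 3.5 = 37.5 shifts.
After the first batch: Gamma(35 + 227, 11 + 37.5) = Gamma(262, 97/2).
Total count: 6 + 9 + 32 + 10 + 28 = 85.
Total exposure: 3 + 4 + 7 + 4 + 7 = 25 shifts.
After the second batch: Gamma(262 + 85, 97/2 + 25) = Gamma(347, 147/2).

147/2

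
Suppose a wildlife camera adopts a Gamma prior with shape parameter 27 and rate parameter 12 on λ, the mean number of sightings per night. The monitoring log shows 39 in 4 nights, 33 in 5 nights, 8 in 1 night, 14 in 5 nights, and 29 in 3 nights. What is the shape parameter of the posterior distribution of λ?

Total count: 39 + 33 + 8 + 14 + 29 = 123.
Total exposure: 4 + 5 + 1 + 5 + 3 = 18 nights.
The Gamma prior is conjugate for the Poisson rate, so λ | data ~ Gamma(27+123, 12+18) = Gamma(150, 30).

150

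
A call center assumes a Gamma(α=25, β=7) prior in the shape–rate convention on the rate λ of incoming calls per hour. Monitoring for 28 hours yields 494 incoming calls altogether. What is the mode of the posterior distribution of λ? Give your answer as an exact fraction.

74/5

Total count 494 over total exposure 28 hours.
The Gamma prior is conjugate for the Poisson rate, so λ | data ~ Gamma(25+494, 7+28) = Gamma(519, 35).
Posterior mode = (α'−1)/β' = 518/35 = 74/5.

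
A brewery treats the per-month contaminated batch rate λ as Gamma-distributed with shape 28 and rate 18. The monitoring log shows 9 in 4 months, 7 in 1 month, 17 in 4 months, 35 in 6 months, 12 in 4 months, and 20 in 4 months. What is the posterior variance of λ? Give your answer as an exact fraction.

Total count: 9 + 7 + 17 + 35 + 12 + 20 = 100.
Total exposure: 4 + 1 + 4 + 6 + 4 + 4 = 23 months.
Gamma(α, β) with Poisson data over total exposure Σt gives posterior Gamma(α+Σx, β+Σt) = Gamma(128, 41).
Posterior variance = α'/β'² = 128/1681.

128/1681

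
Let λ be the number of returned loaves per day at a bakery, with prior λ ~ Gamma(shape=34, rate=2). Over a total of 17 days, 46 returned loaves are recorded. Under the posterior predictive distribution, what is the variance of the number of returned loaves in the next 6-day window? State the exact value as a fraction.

12000/361

Total count 46 over total exposure 17 days.
Posterior: α' = 34 + 46 = 80, β' = 2 + 17 = 19.
The posterior predictive for a window of length T is Negative Binomial with variance T·α'·(β'+T)/β'² = 6·80·25/361 = 12000/361.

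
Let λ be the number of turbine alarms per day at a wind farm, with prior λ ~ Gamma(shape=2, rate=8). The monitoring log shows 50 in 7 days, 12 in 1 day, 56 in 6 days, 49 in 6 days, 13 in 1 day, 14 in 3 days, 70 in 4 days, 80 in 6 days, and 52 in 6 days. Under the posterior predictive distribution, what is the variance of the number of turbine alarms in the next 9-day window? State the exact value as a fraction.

11343/128

Total count: 50 + 12 + 56 + 49 + 13 + 14 + 70 + 80 + 52 = 396.
Total exposure: 7 + 1 + 6 + 6 + 1 + 3 + 4 + 6 + 6 = 40 days.
Gamma(α, β) with Poisson data over total exposure Σt gives posterior Gamma(α+Σx, β+Σt) = Gamma(398, 48).
The posterior predictive for a window of length T is Negative Binomial with variance T·α'·(β'+T)/β'² = 9·398·57/2304 = 11343/128.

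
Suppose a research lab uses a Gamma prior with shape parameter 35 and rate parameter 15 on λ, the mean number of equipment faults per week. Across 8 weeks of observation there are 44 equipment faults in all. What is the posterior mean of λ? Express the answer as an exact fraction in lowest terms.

79/23

Total count 44 over total exposure 8 weeks.
By Gamma–Poisson conjugacy, the posterior is Gamma(α + Σx, β + Σt) = Gamma(35 + 44, 15 + 8) = Gamma(79, 23).
Posterior mean = α'/β' = 79/23.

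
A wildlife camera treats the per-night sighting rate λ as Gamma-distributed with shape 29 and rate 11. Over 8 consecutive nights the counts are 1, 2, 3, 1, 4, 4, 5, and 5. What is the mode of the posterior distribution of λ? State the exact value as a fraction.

Total count: 1 + 2 + 3 + 1 + 4 + 4 + 5 + 5 = 25.
Total exposure: 8 nights.
The Gamma prior is conjugate for the Poisson rate, so λ | data ~ Gamma(29+25, 11+8) = Gamma(54, 19).
Posterior mode = (α'−1)/β' = 53/19.

53/19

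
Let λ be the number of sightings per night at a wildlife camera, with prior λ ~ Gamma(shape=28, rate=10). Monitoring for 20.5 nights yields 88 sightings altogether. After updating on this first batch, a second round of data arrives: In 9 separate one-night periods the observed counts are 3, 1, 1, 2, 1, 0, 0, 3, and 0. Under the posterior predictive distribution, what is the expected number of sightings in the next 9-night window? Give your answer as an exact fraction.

Total count 88 over total exposure 20.5 nights.
After the first batch: Gamma(28 + 88, 10 + 20.5) = Gamma(116, 61/2).
Total count: 3 + 1 + 1 + 2 + 1 + 0 + 0 + 3 + 0 = 11.
Total exposure: 9 nights.
After the second batch: Gamma(116 + 11, 61/2 + 9) = Gamma(127, 79/2).
Predictive mean over a 9-night window = T·E[λ|data] = 9·127/(79/2) = 2286/79.

2286/79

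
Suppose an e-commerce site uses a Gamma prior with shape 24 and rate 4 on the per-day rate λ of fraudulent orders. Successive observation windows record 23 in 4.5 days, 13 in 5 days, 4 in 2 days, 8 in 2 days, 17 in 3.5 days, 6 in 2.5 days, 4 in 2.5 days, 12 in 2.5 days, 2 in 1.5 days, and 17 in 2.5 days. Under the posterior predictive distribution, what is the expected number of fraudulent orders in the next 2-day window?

8

Total count: 23 + 13 + 4 + 8 + 17 + 6 + 4 + 12 + 2 + 17 = 106.
Total exposure: 4.5 + 5 + 2 + 2 + 3.5 + 2.5 + 2.5 + 2.5 + 1.5 + 2.5 = 28.5 days.
Posterior: α' = 24 + 106 = 130, β' = 4 + 28.5 = 65/2.
Predictive mean over a 2-day window = T·E[λ|data] = 2·130/(65/2) = 8.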